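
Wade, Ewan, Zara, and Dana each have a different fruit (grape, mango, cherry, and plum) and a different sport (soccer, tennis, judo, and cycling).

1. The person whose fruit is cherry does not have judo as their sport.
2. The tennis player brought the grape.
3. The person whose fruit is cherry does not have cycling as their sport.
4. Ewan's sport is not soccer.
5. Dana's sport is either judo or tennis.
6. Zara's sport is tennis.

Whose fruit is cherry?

Wade

With clues 1–4, Ewan is impossible for the one with fruit cherry.
With clues 1–5, Dana is impossible for the one with fruit cherry.
With clues 1–6, Zara is impossible for the one with fruit cherry.
That leaves Wade.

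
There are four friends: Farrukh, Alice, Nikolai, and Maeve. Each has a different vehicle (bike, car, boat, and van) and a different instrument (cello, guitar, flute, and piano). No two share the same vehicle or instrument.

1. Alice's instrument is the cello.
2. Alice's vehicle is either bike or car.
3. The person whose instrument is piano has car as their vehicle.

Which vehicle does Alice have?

With clues 1–2, boat and van are impossible for Alice's vehicle.
With clues 1–3, car is impossible for Alice's vehicle.
That leaves bike.

bike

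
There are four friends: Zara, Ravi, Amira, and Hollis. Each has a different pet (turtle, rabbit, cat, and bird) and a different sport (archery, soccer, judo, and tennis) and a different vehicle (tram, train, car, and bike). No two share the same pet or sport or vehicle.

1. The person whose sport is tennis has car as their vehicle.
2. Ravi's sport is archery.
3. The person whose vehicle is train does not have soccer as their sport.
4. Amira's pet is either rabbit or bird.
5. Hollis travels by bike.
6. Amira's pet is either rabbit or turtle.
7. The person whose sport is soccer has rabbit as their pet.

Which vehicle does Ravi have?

train

With clues 1–2, car is impossible for Ravi's vehicle.
With clues 1–5, bike is impossible for Ravi's vehicle.
With clues 1–7, tram is impossible for Ravi's vehicle.
That leaves train.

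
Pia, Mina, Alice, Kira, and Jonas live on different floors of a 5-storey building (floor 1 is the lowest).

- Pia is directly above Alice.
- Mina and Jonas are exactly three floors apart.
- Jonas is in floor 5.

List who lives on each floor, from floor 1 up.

Kira, Mina, Alice, Pia, Jonas

From clue 1: Pia is in {2,3,4,5}.
From clues 1–2: Pia is in {3,4}.
From clues 1–3: Kira → floor 1, Mina → floor 2, Alice → floor 3, Pia → floor 4, Jonas → floor 5.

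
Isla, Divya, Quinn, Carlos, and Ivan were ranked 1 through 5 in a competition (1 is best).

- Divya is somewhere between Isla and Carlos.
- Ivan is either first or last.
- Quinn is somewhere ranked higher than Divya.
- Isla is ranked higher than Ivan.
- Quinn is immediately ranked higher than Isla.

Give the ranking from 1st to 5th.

From clue 1: Divya is in {2,3,4}.
From clues 1–2: Ivan is in {1,5}.
From clues 1–3: Divya is in {3,4}.
From clues 1–4: Divya → rank 3, Ivan → rank 5.
From clues 1–5: Quinn → rank 1, Isla → rank 2, Carlos → rank 4.

Quinn, Isla, Divya, Carlos, Ivan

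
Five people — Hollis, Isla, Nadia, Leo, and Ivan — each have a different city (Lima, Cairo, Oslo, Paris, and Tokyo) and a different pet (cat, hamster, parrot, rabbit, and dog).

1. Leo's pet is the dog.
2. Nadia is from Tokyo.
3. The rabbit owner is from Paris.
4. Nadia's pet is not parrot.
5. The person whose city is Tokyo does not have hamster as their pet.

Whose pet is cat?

Clue 1 rules out Leo for the one with pet cat.
With clues 1–5, Hollis, Isla, and Ivan are impossible for the one with pet cat.
That leaves Nadia.

Nadia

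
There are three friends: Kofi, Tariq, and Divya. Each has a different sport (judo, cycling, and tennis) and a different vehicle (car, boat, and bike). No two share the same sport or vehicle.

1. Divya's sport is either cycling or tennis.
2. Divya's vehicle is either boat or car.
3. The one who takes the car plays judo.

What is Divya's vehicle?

boat

With clues 1–2, bike is impossible for Divya's vehicle.
With clues 1–3, car is impossible for Divya's vehicle.
That leaves boat.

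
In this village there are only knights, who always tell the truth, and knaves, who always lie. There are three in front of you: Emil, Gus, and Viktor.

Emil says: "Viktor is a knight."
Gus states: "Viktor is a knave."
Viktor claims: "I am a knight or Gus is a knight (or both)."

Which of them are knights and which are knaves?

Consider Emil. Suppose Emil is a knave.
Then no assignment of the remaining roles makes every statement match its speaker's type — contradiction.
So Emil is a knight.
Consider Gus. Suppose Gus is a knight.
Then no assignment of the remaining roles makes every statement match its speaker's type — contradiction.
So Gus is a knave.
Consider Viktor. Suppose Viktor is a knave.
Then Emil's statement comes out false, contradicting Emil being a knight.
So Viktor is a knight.

Emil: knight, Gus: knave, Viktor: knight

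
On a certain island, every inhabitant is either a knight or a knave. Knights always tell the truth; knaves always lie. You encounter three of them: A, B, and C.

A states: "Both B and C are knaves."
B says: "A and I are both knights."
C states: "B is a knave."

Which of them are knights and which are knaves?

A: knave, B: knave, C: knight

Consider A. Suppose A is a knight.
Then no assignment of the remaining roles makes every statement match its speaker's type — contradiction.
So A is a knave.
With that fixed, B's statement is false, so B is a knave.
With that fixed, C's statement is true, so C is a knight.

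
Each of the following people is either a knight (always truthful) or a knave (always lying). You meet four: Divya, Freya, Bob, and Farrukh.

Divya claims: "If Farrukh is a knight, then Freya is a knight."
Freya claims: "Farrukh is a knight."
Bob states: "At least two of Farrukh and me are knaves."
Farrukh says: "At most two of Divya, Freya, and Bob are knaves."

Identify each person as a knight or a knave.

Divya: knight, Freya: knight, Bob: knave, Farrukh: knight

Consider Divya. Suppose Divya is a knave.
Then no assignment of the remaining roles makes every statement match its speaker's type — contradiction.
So Divya is a knight.
With that fixed, Farrukh's statement is true, so Farrukh is a knight.
With that fixed, Freya's statement is true, so Freya is a knight.
With that fixed, Bob's statement is false, so Bob is a knave.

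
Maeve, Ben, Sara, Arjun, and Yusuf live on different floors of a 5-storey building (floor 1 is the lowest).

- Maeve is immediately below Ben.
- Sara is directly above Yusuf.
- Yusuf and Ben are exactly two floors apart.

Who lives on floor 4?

Yusuf

With clues 1–2, Arjun is ruled out for floor 4.
With clues 1–3, Ben, Maeve, and Sara are ruled out for floor 4.
So floor 4 is Yusuf.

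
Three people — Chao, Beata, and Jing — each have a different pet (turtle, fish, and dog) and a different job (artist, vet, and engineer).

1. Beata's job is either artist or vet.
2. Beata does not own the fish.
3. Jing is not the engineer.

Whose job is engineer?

Clue 1 rules out Beata for the one with job engineer.
With clues 1–3, Jing is impossible for the one with job engineer.
That leaves Chao.

Chao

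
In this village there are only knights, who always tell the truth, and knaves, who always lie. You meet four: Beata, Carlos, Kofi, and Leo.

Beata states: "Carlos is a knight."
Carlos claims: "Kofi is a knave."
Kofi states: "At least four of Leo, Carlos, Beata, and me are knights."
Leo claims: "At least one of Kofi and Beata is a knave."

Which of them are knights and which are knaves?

Consider Beata. Suppose Beata is a knave.
Then no assignment of the remaining roles makes every statement match its speaker's type — contradiction.
So Beata is a knight.
Consider Carlos. Suppose Carlos is a knave.
Then Beata's statement comes out false, contradicting Beata being a knight.
So Carlos is a knight.
Consider Kofi. Suppose Kofi is a knight.
Then Carlos's statement comes out false, contradicting Carlos being a knight.
So Kofi is a knave.
With that fixed, Leo's statement is true, so Leo is a knight.

Beata: knight, Carlos: knight, Kofi: knave, Leo: knight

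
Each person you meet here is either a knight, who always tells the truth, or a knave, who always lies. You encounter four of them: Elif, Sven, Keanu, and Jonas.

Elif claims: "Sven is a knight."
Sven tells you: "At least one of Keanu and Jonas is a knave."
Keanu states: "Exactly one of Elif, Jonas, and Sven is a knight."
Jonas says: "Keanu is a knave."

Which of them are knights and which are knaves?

Elif: knight, Sven: knight, Keanu: knave, Jonas: knight

Consider Elif. Suppose Elif is a knave.
Then no assignment of the remaining roles makes every statement match its speaker's type — contradiction.
So Elif is a knight.
Consider Sven. Suppose Sven is a knave.
Then Elif's statement comes out false, contradicting Elif being a knight.
So Sven is a knight.
With that fixed, Keanu's statement is false, so Keanu is a knave.
With that fixed, Jonas's statement is true, so Jonas is a knight.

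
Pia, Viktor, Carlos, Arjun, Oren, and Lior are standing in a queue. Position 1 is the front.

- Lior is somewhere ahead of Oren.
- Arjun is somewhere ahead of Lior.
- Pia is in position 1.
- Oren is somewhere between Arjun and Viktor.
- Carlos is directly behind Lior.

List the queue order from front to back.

Pia, Arjun, Lior, Carlos, Oren, Viktor

From clue 1: Oren is in {2,3,4,5,6}.
From clues 1–2: Arjun is in {1,2,3,4}.
From clues 1–3: Pia → position 1.
From clues 1–4: Viktor is in {5,6}.
From clues 1–5: Arjun → position 2, Lior → position 3, Carlos → position 4, Oren → position 5, Viktor → position 6.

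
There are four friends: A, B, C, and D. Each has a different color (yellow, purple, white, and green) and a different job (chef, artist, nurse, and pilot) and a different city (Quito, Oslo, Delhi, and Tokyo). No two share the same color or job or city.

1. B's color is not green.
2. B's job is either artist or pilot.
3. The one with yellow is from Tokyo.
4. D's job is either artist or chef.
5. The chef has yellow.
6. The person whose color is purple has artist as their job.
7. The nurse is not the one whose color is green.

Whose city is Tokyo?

D

With clues 1–5, B is impossible for the one with city Tokyo.
With clues 1–7, A and C are impossible for the one with city Tokyo.
That leaves D.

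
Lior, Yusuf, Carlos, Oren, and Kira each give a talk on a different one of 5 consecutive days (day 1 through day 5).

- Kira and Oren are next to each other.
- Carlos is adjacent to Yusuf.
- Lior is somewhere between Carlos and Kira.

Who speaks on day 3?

With clues 1–3, Carlos, Kira, Oren, and Yusuf are ruled out for day 3.
So day 3 is Lior.

Lior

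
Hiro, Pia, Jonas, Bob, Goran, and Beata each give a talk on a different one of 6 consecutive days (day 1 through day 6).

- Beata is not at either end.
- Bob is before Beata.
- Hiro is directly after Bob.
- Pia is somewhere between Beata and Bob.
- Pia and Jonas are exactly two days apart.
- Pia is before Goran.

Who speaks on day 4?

With clues 1–3, Bob is ruled out for day 4.
With clues 1–4, Hiro is ruled out for day 4.
With clues 1–5, Goran and Jonas are ruled out for day 4.
With clues 1–6, Pia is ruled out for day 4.
So day 4 is Beata.

Beata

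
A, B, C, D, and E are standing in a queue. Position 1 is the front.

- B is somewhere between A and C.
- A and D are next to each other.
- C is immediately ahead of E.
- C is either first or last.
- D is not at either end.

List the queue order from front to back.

C, E, B, D, A

From clue 1: B is in {2,3,4}.
From clues 1–3: B → position 3.
From clues 1–4: C → position 1, E → position 2.
From clues 1–5: D → position 4, A → position 5.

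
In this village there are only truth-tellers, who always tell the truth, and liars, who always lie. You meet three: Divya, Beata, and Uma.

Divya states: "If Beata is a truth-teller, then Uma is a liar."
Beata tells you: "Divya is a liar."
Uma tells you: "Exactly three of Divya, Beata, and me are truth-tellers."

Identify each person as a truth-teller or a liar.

Divya: truth-teller, Beata: liar, Uma: liar

Consider Divya. Suppose Divya is a liar.
Then no assignment of the remaining roles makes every statement match its speaker's type — contradiction.
So Divya is a truth-teller.
With that fixed, Beata's statement is false, so Beata is a liar.
With that fixed, Uma's statement is false, so Uma is a liar.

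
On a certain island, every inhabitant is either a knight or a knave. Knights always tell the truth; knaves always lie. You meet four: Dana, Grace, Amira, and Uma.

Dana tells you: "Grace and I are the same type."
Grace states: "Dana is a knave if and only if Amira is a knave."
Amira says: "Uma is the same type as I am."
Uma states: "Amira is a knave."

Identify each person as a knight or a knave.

Dana: knave, Grace: knight, Amira: knave, Uma: knight

Consider Dana. Suppose Dana is a knight.
Then no assignment of the remaining roles makes every statement match its speaker's type — contradiction.
So Dana is a knave.
Consider Grace. Suppose Grace is a knave.
Then Dana's statement comes out true, contradicting Dana being a knave.
So Grace is a knight.
Consider Amira. Suppose Amira is a knight.
Then Grace's statement comes out false, contradicting Grace being a knight.
So Amira is a knave.
With that fixed, Uma's statement is true, so Uma is a knight.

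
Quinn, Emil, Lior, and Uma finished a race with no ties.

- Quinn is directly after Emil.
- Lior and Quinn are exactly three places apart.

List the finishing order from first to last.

Lior, Uma, Emil, Quinn

From clue 1: Quinn is in {2,3,4}.
From clues 1–2: Lior → place 1, Uma → place 2, Emil → place 3, Quinn → place 4.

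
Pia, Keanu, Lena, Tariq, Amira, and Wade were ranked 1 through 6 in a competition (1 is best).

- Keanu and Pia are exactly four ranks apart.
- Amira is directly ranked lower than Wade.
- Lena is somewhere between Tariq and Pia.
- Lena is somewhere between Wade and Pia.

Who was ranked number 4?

With clue 1, Keanu and Pia are ruled out for rank 4.
With clues 1–3, Tariq is ruled out for rank 4.
With clues 1–4, Lena and Wade are ruled out for rank 4.
So rank 4 is Amira.

Amira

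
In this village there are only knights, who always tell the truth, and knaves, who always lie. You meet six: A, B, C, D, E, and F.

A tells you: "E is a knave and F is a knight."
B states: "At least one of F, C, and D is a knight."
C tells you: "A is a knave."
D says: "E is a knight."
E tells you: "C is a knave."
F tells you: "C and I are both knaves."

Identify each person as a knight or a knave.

Consider A. Suppose A is a knight.
Then no assignment of the remaining roles makes every statement match its speaker's type — contradiction.
So A is a knave.
With that fixed, C's statement is true, so C is a knight.
With that fixed, E's statement is false, so E is a knave.
With that fixed, F's statement is false, so F is a knave.
With that fixed, B's statement is true, so B is a knight.
With that fixed, D's statement is false, so D is a knave.

A: knave, B: knight, C: knight, D: knave, E: knave, F: knave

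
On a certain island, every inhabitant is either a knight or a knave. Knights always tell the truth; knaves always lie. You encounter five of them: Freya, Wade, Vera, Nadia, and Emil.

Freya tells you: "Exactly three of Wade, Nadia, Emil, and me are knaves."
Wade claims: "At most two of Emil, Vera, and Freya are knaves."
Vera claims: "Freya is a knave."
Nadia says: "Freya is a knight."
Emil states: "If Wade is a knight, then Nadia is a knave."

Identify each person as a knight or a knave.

Consider Freya. Suppose Freya is a knight.
Then no assignment of the remaining roles makes every statement match its speaker's type — contradiction.
So Freya is a knave.
With that fixed, Vera's statement is true, so Vera is a knight.
With that fixed, Nadia's statement is false, so Nadia is a knave.
With that fixed, Emil's statement is true, so Emil is a knight.
With that fixed, Wade's statement is true, so Wade is a knight.

Freya: knave, Wade: knight, Vera: knight, Nadia: knave, Emil: knight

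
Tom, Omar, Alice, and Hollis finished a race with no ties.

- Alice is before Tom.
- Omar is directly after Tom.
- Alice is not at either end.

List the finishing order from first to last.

From clue 1: Tom is in {2,3,4}.
From clues 1–2: Tom is in {2,3}.
From clues 1–3: Hollis → place 1, Alice → place 2, Tom → place 3, Omar → place 4.

Hollis, Alice, Tom, Omar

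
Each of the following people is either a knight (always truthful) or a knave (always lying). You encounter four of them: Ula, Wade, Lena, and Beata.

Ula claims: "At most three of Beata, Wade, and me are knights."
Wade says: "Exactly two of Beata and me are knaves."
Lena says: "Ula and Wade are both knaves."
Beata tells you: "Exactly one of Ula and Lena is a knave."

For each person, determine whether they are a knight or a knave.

Ula: knight, Wade: knave, Lena: knave, Beata: knight

Regardless of anyone's role, Ula's statement is true, so Ula is a knight.
With that fixed, Lena's statement is false, so Lena is a knave.
With that fixed, Beata's statement is true, so Beata is a knight.
With that fixed, Wade's statement is false, so Wade is a knave.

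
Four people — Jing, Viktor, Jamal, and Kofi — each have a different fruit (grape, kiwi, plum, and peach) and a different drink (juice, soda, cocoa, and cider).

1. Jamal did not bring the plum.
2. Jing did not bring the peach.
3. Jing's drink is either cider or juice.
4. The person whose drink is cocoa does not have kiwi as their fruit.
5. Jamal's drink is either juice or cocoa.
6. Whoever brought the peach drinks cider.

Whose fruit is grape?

With clues 1–6, Jing, Kofi, and Viktor are impossible for the one with fruit grape.
That leaves Jamal.

Jamal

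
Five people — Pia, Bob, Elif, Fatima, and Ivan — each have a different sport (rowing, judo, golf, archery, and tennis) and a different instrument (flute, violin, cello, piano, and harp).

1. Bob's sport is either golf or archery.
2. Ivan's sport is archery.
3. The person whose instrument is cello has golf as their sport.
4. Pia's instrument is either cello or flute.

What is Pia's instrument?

flute

With clues 1–3, cello is impossible for Pia's instrument.
With clues 1–4, harp, piano, and violin are impossible for Pia's instrument.
That leaves flute.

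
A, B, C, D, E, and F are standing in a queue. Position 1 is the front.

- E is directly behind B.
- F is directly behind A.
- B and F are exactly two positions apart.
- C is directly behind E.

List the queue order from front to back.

A, F, D, B, E, C

From clue 1: B is in {1,2,3,4,5}.
From clues 1–2: A is in {1,2,3,4,5}.
From clues 1–3: A is in {1,2}.
From clues 1–4: A → position 1, F → position 2, D → position 3, B → position 4, E → position 5, C → position 6.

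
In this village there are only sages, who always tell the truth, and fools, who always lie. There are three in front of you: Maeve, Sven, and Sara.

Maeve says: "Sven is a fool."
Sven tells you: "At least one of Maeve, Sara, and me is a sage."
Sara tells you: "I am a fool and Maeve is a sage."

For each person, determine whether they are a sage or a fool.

Consider Maeve. Suppose Maeve is a sage.
Then whichever role Sara has, Sara's statement has the wrong truth value — contradiction.
So Maeve is a fool.
With that fixed, Sara's statement is false, so Sara is a fool.
Consider Sven. Suppose Sven is a fool.
Then Maeve's statement comes out true, contradicting Maeve being a fool.
So Sven is a sage.

Maeve: fool, Sven: sage, Sara: fool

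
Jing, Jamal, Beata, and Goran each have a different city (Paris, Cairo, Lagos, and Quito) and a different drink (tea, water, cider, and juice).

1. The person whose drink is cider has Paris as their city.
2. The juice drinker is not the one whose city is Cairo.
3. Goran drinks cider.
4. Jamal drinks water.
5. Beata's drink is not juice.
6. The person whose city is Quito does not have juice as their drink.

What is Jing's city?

With clues 1–3, Paris is impossible for Jing's city.
With clues 1–5, Cairo is impossible for Jing's city.
With clues 1–6, Quito is impossible for Jing's city.
That leaves Lagos.

Lagos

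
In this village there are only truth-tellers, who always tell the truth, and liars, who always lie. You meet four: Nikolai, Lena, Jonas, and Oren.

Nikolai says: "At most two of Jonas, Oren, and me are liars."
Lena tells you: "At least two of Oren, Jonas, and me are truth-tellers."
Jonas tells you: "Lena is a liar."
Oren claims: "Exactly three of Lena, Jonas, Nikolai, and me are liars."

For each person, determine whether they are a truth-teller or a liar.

Consider Nikolai. Suppose Nikolai is a liar.
Then no assignment of the remaining roles makes every statement match its speaker's type — contradiction.
So Nikolai is a truth-teller.
Consider Lena. Suppose Lena is a truth-teller.
Then no assignment of the remaining roles makes every statement match its speaker's type — contradiction.
So Lena is a liar.
With that fixed, Jonas's statement is true, so Jonas is a truth-teller.
With that fixed, Oren's statement is false, so Oren is a liar.

Nikolai: truth-teller, Lena: liar, Jonas: truth-teller, Oren: liar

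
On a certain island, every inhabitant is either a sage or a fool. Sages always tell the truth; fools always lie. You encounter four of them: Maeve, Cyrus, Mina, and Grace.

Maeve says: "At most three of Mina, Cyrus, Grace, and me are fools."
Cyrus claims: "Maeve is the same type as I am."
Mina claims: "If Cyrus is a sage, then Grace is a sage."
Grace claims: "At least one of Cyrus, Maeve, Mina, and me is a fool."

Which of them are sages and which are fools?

Maeve: sage, Cyrus: fool, Mina: sage, Grace: sage

Consider Maeve. Suppose Maeve is a fool.
Then whichever role Cyrus has, Cyrus's statement has the wrong truth value — contradiction.
So Maeve is a sage.
Consider Cyrus. Suppose Cyrus is a sage.
Then no assignment of the remaining roles makes every statement match its speaker's type — contradiction.
So Cyrus is a fool.
With that fixed, Mina's statement is true, so Mina is a sage.
With that fixed, Grace's statement is true, so Grace is a sage.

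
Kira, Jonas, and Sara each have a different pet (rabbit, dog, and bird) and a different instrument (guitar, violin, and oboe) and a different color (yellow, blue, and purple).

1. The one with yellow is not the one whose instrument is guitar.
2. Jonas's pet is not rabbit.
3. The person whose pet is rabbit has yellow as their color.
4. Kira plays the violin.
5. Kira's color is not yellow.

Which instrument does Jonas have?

With clues 1–4, violin is impossible for Jonas's instrument.
With clues 1–5, oboe is impossible for Jonas's instrument.
That leaves guitar.

guitar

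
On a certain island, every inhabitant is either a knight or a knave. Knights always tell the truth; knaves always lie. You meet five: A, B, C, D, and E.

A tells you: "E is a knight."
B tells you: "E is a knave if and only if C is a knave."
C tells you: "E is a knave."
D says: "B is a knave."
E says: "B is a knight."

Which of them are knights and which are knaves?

Consider A. Suppose A is a knight.
Then no assignment of the remaining roles makes every statement match its speaker's type — contradiction.
So A is a knave.
Consider B. Suppose B is a knight.
Then no assignment of the remaining roles makes every statement match its speaker's type — contradiction.
So B is a knave.
With that fixed, D's statement is true, so D is a knight.
With that fixed, E's statement is false, so E is a knave.
With that fixed, C's statement is true, so C is a knight.

A: knave, B: knave, C: knight, D: knight, E: knave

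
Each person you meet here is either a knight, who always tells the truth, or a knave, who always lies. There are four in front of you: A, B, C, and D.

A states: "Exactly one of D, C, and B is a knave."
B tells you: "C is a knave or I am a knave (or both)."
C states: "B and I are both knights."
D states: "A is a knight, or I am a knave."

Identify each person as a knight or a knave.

Consider A. Suppose A is a knave.
Then whichever role D has, D's statement has the wrong truth value — contradiction.
So A is a knight.
With that fixed, D's statement is true, so D is a knight.
Consider B. Suppose B is a knave.
Then B's own statement would have to be false, but it can't be — contradiction.
So B is a knight.
Consider C. Suppose C is a knight.
Then A's statement comes out false, contradicting A being a knight.
So C is a knave.

A: knight, B: knight, C: knave, D: knight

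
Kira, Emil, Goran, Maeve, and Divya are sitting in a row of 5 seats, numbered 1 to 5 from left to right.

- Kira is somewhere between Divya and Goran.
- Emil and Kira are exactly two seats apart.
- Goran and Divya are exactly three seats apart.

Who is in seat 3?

Kira

With clues 1–2, Emil is ruled out for seat 3.
With clues 1–3, Divya, Goran, and Maeve are ruled out for seat 3.
So seat 3 is Kira.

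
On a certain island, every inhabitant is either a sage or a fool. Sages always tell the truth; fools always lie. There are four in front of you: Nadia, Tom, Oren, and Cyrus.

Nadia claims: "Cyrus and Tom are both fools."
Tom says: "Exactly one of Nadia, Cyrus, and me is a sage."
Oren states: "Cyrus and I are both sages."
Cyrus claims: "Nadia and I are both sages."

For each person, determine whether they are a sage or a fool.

Consider Nadia. Suppose Nadia is a sage.
Then no assignment of the remaining roles makes every statement match its speaker's type — contradiction.
So Nadia is a fool.
With that fixed, Cyrus's statement is false, so Cyrus is a fool.
With that fixed, Oren's statement is false, so Oren is a fool.
Consider Tom. Suppose Tom is a fool.
Then Nadia's statement comes out true, contradicting Nadia being a fool.
So Tom is a sage.

Nadia: fool, Tom: sage, Oren: fool, Cyrus: fool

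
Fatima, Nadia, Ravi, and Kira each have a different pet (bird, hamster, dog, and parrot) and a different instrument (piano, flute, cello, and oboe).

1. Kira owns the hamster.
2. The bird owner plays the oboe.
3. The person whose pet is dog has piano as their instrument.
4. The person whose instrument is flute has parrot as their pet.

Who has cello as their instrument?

With clues 1–4, Fatima, Nadia, and Ravi are impossible for the one with instrument cello.
That leaves Kira.

Kira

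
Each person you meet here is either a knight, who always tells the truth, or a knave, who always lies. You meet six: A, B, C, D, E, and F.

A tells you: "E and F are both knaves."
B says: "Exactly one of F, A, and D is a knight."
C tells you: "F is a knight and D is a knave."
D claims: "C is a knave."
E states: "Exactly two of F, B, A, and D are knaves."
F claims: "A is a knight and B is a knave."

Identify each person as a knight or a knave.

A: knave, B: knight, C: knave, D: knight, E: knight, F: knave

Consider A. Suppose A is a knight.
Then no assignment of the remaining roles makes every statement match its speaker's type — contradiction.
So A is a knave.
With that fixed, F's statement is false, so F is a knave.
With that fixed, C's statement is false, so C is a knave.
With that fixed, D's statement is true, so D is a knight.
With that fixed, B's statement is true, so B is a knight.
With that fixed, E's statement is true, so E is a knight.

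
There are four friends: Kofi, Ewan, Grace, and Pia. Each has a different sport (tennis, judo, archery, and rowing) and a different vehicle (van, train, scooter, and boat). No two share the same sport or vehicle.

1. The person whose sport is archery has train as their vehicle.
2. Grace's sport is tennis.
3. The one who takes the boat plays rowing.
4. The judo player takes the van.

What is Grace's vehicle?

scooter

With clues 1–2, train is impossible for Grace's vehicle.
With clues 1–3, boat is impossible for Grace's vehicle.
With clues 1–4, van is impossible for Grace's vehicle.
That leaves scooter.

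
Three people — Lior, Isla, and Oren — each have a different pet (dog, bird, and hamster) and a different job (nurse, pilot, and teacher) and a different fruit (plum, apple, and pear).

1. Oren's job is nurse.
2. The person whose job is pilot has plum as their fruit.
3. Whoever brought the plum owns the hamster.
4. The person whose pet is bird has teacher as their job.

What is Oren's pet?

dog

With clues 1–3, hamster is impossible for Oren's pet.
With clues 1–4, bird is impossible for Oren's pet.
That leaves dog.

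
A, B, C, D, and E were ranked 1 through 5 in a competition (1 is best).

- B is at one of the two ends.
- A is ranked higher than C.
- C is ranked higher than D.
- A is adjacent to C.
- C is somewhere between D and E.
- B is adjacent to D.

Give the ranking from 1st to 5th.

From clue 1: B is in {1,5}.
From clues 1–5: A is in {2,3}.
From clues 1–6: E → rank 1, A → rank 2, C → rank 3, D → rank 4, B → rank 5.

E, A, C, D, B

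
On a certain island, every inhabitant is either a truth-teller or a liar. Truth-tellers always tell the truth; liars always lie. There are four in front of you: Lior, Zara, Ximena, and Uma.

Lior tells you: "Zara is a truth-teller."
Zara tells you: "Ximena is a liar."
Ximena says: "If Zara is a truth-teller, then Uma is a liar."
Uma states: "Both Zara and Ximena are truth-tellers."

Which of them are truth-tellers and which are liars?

Consider Lior. Suppose Lior is a truth-teller.
Then no assignment of the remaining roles makes every statement match its speaker's type — contradiction.
So Lior is a liar.
Consider Zara. Suppose Zara is a truth-teller.
Then Lior's statement comes out true, contradicting Lior being a liar.
So Zara is a liar.
With that fixed, Ximena's statement is true, so Ximena is a truth-teller.
With that fixed, Uma's statement is false, so Uma is a liar.

Lior: liar, Zara: liar, Ximena: truth-teller, Uma: liar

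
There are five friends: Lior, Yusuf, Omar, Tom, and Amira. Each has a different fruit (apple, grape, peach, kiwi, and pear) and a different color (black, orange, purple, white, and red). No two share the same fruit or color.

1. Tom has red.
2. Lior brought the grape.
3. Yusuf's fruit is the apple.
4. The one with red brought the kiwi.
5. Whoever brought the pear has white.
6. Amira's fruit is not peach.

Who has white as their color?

Amira

Clue 1 rules out Tom for the one with color white.
With clues 1–5, Lior and Yusuf are impossible for the one with color white.
With clues 1–6, Omar is impossible for the one with color white.
That leaves Amira.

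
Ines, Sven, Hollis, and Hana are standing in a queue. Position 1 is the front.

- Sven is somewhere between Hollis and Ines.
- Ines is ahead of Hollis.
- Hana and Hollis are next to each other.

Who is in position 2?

Sven

With clues 1–2, Hollis is ruled out for position 2.
With clues 1–3, Hana and Ines are ruled out for position 2.
So position 2 is Sven.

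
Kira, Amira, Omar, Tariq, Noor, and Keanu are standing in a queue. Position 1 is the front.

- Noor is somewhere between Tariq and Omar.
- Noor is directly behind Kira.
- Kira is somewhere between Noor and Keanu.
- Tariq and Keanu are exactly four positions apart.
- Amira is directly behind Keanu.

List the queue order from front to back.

From clue 1: Noor is in {2,3,4,5}.
From clues 1–2: Kira is in {2,3,4}.
From clues 1–3: Kira is in {3,4}.
From clues 1–5: Omar → position 1, Keanu → position 2, Amira → position 3, Kira → position 4, Noor → position 5, Tariq → position 6.

Omar, Keanu, Amira, Kira, Noor, Tariq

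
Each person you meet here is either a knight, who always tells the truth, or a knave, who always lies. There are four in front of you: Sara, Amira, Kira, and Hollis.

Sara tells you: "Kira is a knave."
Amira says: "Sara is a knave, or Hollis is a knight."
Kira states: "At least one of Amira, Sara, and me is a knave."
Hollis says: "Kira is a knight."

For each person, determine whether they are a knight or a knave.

Consider Sara. Suppose Sara is a knight.
Then no assignment of the remaining roles makes every statement match its speaker's type — contradiction.
So Sara is a knave.
With that fixed, Amira's statement is true, so Amira is a knight.
With that fixed, Kira's statement is true, so Kira is a knight.
With that fixed, Hollis's statement is true, so Hollis is a knight.

Sara: knave, Amira: knight, Kira: knight, Hollis: knight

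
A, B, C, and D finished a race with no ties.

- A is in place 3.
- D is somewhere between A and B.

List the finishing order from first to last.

From clue 1: A → place 3.
From clues 1–2: B → place 1, D → place 2, C → place 4.

B, D, A, C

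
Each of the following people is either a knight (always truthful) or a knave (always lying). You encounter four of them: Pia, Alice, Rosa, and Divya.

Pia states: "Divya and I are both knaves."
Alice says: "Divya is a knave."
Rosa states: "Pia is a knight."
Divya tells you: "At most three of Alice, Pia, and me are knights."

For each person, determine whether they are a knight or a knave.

Pia: knave, Alice: knave, Rosa: knave, Divya: knight

Regardless of anyone's role, Divya's statement is true, so Divya is a knight.
With that fixed, Pia's statement is false, so Pia is a knave.
With that fixed, Alice's statement is false, so Alice is a knave.
With that fixed, Rosa's statement is false, so Rosa is a knave.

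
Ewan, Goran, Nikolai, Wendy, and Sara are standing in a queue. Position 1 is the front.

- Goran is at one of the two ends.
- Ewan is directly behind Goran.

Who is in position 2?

Ewan

With clue 1, Goran is ruled out for position 2.
With clues 1–2, Nikolai, Sara, and Wendy are ruled out for position 2.
So position 2 is Ewan.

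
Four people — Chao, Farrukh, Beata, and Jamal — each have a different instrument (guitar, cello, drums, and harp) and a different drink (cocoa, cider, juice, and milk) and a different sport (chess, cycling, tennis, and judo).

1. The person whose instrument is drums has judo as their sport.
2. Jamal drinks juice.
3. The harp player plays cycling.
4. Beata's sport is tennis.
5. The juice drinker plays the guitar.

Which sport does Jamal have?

With clues 1–4, tennis is impossible for Jamal's sport.
With clues 1–5, cycling and judo are impossible for Jamal's sport.
That leaves chess.

chess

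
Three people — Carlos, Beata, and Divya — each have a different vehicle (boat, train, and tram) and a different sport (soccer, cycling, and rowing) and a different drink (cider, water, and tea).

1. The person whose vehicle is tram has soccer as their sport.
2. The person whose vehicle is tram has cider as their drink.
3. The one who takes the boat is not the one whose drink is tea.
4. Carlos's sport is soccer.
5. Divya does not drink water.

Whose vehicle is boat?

With clues 1–4, Carlos is impossible for the one with vehicle boat.
With clues 1–5, Divya is impossible for the one with vehicle boat.
That leaves Beata.

Beata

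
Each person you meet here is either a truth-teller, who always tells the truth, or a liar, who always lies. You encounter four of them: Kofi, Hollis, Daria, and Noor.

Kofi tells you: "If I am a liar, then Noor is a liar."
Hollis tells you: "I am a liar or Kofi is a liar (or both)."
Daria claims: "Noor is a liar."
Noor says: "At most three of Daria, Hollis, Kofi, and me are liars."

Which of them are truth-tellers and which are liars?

Kofi: liar, Hollis: truth-teller, Daria: liar, Noor: truth-teller

Consider Kofi. Suppose Kofi is a truth-teller.
Then whichever role Hollis has, Hollis's statement has the wrong truth value — contradiction.
So Kofi is a liar.
With that fixed, Hollis's statement is true, so Hollis is a truth-teller.
With that fixed, Noor's statement is true, so Noor is a truth-teller.
With that fixed, Daria's statement is false, so Daria is a liar.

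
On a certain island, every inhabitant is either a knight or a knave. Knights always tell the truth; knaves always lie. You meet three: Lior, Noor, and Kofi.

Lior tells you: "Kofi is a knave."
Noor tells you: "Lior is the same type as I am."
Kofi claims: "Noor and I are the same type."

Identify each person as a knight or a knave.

Lior: knight, Noor: knight, Kofi: knave

Consider Lior. Suppose Lior is a knave.
Then whichever role Noor has, Noor's statement has the wrong truth value — contradiction.
So Lior is a knight.
Consider Noor. Suppose Noor is a knave.
Then whichever role Kofi has, Kofi's statement has the wrong truth value — contradiction.
So Noor is a knight.
Consider Kofi. Suppose Kofi is a knight.
Then Lior's statement comes out false, contradicting Lior being a knight.
So Kofi is a knave.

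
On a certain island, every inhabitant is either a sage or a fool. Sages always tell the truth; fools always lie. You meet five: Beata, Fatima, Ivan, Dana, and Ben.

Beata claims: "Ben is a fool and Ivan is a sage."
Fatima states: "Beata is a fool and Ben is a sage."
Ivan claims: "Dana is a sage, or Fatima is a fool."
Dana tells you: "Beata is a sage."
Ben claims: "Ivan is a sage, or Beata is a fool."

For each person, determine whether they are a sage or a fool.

Consider Beata. Suppose Beata is a sage.
Then no assignment of the remaining roles makes every statement match its speaker's type — contradiction.
So Beata is a fool.
With that fixed, Dana's statement is false, so Dana is a fool.
With that fixed, Ben's statement is true, so Ben is a sage.
With that fixed, Fatima's statement is true, so Fatima is a sage.
With that fixed, Ivan's statement is false, so Ivan is a fool.

Beata: fool, Fatima: sage, Ivan: fool, Dana: fool, Ben: sage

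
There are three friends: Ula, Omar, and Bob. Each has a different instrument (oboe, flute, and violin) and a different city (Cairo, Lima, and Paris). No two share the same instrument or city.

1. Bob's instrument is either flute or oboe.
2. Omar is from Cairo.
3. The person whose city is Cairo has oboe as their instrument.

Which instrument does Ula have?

With clues 1–3, flute and oboe are impossible for Ula's instrument.
That leaves violin.

violin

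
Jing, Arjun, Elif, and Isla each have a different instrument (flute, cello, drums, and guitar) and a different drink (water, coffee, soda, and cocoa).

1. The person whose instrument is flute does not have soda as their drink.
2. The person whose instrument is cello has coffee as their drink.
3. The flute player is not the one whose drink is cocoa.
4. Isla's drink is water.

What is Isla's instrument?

With clues 1–4, cello, drums, and guitar are impossible for Isla's instrument.
That leaves flute.

flute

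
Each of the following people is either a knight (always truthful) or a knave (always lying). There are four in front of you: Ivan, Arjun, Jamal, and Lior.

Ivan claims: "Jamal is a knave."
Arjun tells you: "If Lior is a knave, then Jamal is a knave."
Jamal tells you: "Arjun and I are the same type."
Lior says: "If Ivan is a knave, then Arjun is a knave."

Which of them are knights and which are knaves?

Consider Ivan. Suppose Ivan is a knave.
Then no assignment of the remaining roles makes every statement match its speaker's type — contradiction.
So Ivan is a knight.
With that fixed, Lior's statement is true, so Lior is a knight.
With that fixed, Arjun's statement is true, so Arjun is a knight.
Consider Jamal. Suppose Jamal is a knight.
Then Ivan's statement comes out false, contradicting Ivan being a knight.
So Jamal is a knave.

Ivan: knight, Arjun: knight, Jamal: knave, Lior: knight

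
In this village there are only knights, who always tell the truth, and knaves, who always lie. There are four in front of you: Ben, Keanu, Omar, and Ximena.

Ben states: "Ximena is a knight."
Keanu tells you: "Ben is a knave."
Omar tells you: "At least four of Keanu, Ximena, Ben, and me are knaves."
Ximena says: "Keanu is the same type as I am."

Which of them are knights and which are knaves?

Consider Ben. Suppose Ben is a knight.
Then no assignment of the remaining roles makes every statement match its speaker's type — contradiction.
So Ben is a knave.
With that fixed, Keanu's statement is true, so Keanu is a knight.
With that fixed, Omar's statement is false, so Omar is a knave.
Consider Ximena. Suppose Ximena is a knight.
Then Ben's statement comes out true, contradicting Ben being a knave.
So Ximena is a knave.

Ben: knave, Keanu: knight, Omar: knave, Ximena: knave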